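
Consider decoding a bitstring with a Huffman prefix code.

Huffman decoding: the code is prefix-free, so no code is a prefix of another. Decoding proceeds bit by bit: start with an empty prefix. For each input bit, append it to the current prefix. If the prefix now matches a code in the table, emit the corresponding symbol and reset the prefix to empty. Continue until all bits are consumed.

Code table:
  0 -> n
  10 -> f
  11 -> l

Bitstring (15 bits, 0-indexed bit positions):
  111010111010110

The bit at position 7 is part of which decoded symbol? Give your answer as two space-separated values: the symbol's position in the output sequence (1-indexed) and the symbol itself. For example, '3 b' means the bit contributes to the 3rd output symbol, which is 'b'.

Bit 0: prefix='1' (no match yet)
Bit 1: prefix='11' -> emit 'l', reset
Bit 2: prefix='1' (no match yet)
Bit 3: prefix='10' -> emit 'f', reset
Bit 4: prefix='1' (no match yet)
Bit 5: prefix='10' -> emit 'f', reset
Bit 6: prefix='1' (no match yet)
Bit 7: prefix='11' -> emit 'l', reset
Bit 8: prefix='1' (no match yet)
Bit 9: prefix='10' -> emit 'f', reset
Bit 10: prefix='1' (no match yet)
Bit 11: prefix='10' -> emit 'f', reset

Answer: 4 l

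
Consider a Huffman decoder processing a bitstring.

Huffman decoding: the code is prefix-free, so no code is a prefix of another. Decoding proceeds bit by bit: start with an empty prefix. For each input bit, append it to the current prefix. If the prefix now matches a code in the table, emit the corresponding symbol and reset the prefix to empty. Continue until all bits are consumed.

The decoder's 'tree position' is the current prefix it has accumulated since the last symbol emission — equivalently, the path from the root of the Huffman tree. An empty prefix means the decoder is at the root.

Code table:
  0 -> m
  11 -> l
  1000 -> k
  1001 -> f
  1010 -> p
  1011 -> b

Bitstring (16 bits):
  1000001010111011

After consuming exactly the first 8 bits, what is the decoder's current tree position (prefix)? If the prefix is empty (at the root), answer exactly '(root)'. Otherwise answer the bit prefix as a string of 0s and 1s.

Answer: 10

Derivation:
Bit 0: prefix='1' (no match yet)
Bit 1: prefix='10' (no match yet)
Bit 2: prefix='100' (no match yet)
Bit 3: prefix='1000' -> emit 'k', reset
Bit 4: prefix='0' -> emit 'm', reset
Bit 5: prefix='0' -> emit 'm', reset
Bit 6: prefix='1' (no match yet)
Bit 7: prefix='10' (no match yet)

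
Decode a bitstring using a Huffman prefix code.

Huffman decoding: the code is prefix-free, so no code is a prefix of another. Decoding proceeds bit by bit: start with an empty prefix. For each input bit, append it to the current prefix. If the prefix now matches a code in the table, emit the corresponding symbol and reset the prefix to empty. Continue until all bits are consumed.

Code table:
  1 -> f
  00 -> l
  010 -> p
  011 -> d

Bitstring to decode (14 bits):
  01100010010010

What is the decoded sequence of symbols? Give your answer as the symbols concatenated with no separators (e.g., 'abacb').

Answer: dlppp

Derivation:
Bit 0: prefix='0' (no match yet)
Bit 1: prefix='01' (no match yet)
Bit 2: prefix='011' -> emit 'd', reset
Bit 3: prefix='0' (no match yet)
Bit 4: prefix='00' -> emit 'l', reset
Bit 5: prefix='0' (no match yet)
Bit 6: prefix='01' (no match yet)
Bit 7: prefix='010' -> emit 'p', reset
Bit 8: prefix='0' (no match yet)
Bit 9: prefix='01' (no match yet)
Bit 10: prefix='010' -> emit 'p', reset
Bit 11: prefix='0' (no match yet)
Bit 12: prefix='01' (no match yet)
Bit 13: prefix='010' -> emit 'p', reset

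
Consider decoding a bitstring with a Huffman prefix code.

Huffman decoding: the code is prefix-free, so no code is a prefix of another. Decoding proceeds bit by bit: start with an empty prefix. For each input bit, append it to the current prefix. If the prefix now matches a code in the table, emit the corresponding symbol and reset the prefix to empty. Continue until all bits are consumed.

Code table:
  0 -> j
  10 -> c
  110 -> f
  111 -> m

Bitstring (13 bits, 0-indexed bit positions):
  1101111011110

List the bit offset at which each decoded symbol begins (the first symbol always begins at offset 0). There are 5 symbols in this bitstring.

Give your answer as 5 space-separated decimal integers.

Bit 0: prefix='1' (no match yet)
Bit 1: prefix='11' (no match yet)
Bit 2: prefix='110' -> emit 'f', reset
Bit 3: prefix='1' (no match yet)
Bit 4: prefix='11' (no match yet)
Bit 5: prefix='111' -> emit 'm', reset
Bit 6: prefix='1' (no match yet)
Bit 7: prefix='10' -> emit 'c', reset
Bit 8: prefix='1' (no match yet)
Bit 9: prefix='11' (no match yet)
Bit 10: prefix='111' -> emit 'm', reset
Bit 11: prefix='1' (no match yet)
Bit 12: prefix='10' -> emit 'c', reset

Answer: 0 3 6 8 11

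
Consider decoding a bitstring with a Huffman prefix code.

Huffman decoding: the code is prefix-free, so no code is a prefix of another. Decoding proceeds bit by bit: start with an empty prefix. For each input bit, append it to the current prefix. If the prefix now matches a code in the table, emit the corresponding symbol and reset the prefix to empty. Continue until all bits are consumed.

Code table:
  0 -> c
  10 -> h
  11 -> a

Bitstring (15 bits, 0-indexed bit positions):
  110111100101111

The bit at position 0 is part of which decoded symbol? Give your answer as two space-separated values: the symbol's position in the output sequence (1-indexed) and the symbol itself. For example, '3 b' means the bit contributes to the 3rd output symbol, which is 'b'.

Answer: 1 a

Derivation:
Bit 0: prefix='1' (no match yet)
Bit 1: prefix='11' -> emit 'a', reset
Bit 2: prefix='0' -> emit 'c', reset
Bit 3: prefix='1' (no match yet)
Bit 4: prefix='11' -> emit 'a', reset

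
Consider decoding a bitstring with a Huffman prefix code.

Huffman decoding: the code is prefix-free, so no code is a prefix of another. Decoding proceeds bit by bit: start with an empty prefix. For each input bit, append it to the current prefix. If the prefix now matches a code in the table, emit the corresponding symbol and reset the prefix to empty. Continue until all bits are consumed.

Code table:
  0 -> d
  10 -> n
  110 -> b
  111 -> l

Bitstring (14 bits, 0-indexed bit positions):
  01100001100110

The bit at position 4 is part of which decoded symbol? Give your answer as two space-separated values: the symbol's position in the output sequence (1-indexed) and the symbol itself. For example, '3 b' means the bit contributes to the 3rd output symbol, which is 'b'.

Bit 0: prefix='0' -> emit 'd', reset
Bit 1: prefix='1' (no match yet)
Bit 2: prefix='11' (no match yet)
Bit 3: prefix='110' -> emit 'b', reset
Bit 4: prefix='0' -> emit 'd', reset
Bit 5: prefix='0' -> emit 'd', reset
Bit 6: prefix='0' -> emit 'd', reset
Bit 7: prefix='1' (no match yet)
Bit 8: prefix='11' (no match yet)

Answer: 3 d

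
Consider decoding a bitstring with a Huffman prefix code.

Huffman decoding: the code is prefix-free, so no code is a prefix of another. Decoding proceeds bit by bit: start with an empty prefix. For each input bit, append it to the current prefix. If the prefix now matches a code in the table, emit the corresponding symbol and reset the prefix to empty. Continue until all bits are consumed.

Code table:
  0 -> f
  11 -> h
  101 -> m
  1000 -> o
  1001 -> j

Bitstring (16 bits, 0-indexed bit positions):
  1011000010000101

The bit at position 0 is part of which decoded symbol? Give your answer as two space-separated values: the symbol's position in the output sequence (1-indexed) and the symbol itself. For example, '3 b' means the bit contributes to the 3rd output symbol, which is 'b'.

Bit 0: prefix='1' (no match yet)
Bit 1: prefix='10' (no match yet)
Bit 2: prefix='101' -> emit 'm', reset
Bit 3: prefix='1' (no match yet)
Bit 4: prefix='10' (no match yet)

Answer: 1 m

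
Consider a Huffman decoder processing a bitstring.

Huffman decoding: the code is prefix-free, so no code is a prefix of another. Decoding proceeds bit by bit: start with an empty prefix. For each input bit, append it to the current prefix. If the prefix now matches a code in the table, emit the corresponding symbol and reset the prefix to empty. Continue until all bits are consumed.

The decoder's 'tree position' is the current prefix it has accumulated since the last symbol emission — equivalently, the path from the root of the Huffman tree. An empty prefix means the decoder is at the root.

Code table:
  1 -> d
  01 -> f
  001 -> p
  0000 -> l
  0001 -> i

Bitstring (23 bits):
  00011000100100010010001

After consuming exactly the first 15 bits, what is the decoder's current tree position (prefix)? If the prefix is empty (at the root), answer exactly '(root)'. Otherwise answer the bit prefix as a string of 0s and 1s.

Answer: 000

Derivation:
Bit 0: prefix='0' (no match yet)
Bit 1: prefix='00' (no match yet)
Bit 2: prefix='000' (no match yet)
Bit 3: prefix='0001' -> emit 'i', reset
Bit 4: prefix='1' -> emit 'd', reset
Bit 5: prefix='0' (no match yet)
Bit 6: prefix='00' (no match yet)
Bit 7: prefix='000' (no match yet)
Bit 8: prefix='0001' -> emit 'i', reset
Bit 9: prefix='0' (no match yet)
Bit 10: prefix='00' (no match yet)
Bit 11: prefix='001' -> emit 'p', reset
Bit 12: prefix='0' (no match yet)
Bit 13: prefix='00' (no match yet)
Bit 14: prefix='000' (no match yet)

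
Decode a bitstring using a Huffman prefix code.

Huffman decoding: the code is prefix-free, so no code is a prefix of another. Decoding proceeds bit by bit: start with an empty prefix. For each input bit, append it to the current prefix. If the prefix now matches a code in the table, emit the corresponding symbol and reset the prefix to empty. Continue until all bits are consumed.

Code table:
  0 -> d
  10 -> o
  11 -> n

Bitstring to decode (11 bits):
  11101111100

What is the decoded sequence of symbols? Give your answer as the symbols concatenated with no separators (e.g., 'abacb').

Bit 0: prefix='1' (no match yet)
Bit 1: prefix='11' -> emit 'n', reset
Bit 2: prefix='1' (no match yet)
Bit 3: prefix='10' -> emit 'o', reset
Bit 4: prefix='1' (no match yet)
Bit 5: prefix='11' -> emit 'n', reset
Bit 6: prefix='1' (no match yet)
Bit 7: prefix='11' -> emit 'n', reset
Bit 8: prefix='1' (no match yet)
Bit 9: prefix='10' -> emit 'o', reset
Bit 10: prefix='0' -> emit 'd', reset

Answer: nonnod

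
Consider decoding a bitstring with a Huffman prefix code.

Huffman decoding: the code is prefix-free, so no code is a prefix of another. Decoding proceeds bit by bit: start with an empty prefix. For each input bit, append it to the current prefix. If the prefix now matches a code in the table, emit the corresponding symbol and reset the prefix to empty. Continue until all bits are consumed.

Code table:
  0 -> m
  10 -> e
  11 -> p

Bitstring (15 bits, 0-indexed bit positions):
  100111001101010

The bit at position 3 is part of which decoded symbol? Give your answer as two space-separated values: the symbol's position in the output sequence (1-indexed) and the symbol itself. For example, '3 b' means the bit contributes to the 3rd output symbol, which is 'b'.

Bit 0: prefix='1' (no match yet)
Bit 1: prefix='10' -> emit 'e', reset
Bit 2: prefix='0' -> emit 'm', reset
Bit 3: prefix='1' (no match yet)
Bit 4: prefix='11' -> emit 'p', reset
Bit 5: prefix='1' (no match yet)
Bit 6: prefix='10' -> emit 'e', reset
Bit 7: prefix='0' -> emit 'm', reset

Answer: 3 p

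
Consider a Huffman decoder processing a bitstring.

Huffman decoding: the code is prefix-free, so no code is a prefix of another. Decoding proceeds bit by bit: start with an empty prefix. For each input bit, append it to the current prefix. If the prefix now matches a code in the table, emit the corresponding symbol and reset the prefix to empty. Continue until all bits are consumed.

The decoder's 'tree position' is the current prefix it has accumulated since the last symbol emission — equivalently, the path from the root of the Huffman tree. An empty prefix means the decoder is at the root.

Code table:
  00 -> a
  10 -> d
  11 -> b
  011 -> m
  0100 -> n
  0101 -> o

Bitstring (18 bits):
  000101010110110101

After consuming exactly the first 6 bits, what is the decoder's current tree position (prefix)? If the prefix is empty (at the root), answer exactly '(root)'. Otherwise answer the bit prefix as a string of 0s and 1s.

Answer: (root)

Derivation:
Bit 0: prefix='0' (no match yet)
Bit 1: prefix='00' -> emit 'a', reset
Bit 2: prefix='0' (no match yet)
Bit 3: prefix='01' (no match yet)
Bit 4: prefix='010' (no match yet)
Bit 5: prefix='0101' -> emit 'o', reset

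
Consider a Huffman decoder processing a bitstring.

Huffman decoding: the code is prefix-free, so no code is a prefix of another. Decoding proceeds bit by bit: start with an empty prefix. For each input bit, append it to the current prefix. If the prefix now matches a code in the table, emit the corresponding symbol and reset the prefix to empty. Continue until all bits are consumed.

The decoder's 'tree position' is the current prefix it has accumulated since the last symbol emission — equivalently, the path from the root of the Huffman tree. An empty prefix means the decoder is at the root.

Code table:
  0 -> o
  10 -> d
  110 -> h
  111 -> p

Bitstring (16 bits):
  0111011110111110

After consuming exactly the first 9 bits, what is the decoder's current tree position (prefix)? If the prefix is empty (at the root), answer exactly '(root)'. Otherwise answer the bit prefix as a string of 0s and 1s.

Answer: 1

Derivation:
Bit 0: prefix='0' -> emit 'o', reset
Bit 1: prefix='1' (no match yet)
Bit 2: prefix='11' (no match yet)
Bit 3: prefix='111' -> emit 'p', reset
Bit 4: prefix='0' -> emit 'o', reset
Bit 5: prefix='1' (no match yet)
Bit 6: prefix='11' (no match yet)
Bit 7: prefix='111' -> emit 'p', reset
Bit 8: prefix='1' (no match yet)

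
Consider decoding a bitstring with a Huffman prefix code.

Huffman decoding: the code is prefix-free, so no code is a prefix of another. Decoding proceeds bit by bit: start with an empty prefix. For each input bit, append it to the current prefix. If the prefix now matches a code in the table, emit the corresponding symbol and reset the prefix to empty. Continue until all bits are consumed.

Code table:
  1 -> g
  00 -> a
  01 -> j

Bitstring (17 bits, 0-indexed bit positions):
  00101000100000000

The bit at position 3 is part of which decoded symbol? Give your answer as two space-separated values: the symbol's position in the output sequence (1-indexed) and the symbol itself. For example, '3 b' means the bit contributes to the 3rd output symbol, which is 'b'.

Answer: 3 j

Derivation:
Bit 0: prefix='0' (no match yet)
Bit 1: prefix='00' -> emit 'a', reset
Bit 2: prefix='1' -> emit 'g', reset
Bit 3: prefix='0' (no match yet)
Bit 4: prefix='01' -> emit 'j', reset
Bit 5: prefix='0' (no match yet)
Bit 6: prefix='00' -> emit 'a', reset
Bit 7: prefix='0' (no match yet)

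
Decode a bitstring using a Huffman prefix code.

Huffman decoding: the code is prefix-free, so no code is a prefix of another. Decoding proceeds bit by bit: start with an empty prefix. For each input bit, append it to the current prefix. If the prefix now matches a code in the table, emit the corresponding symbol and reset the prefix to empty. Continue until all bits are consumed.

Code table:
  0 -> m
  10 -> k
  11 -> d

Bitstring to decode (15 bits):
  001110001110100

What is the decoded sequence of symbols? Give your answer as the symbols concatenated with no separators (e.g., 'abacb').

Answer: mmdkmmdkkm

Derivation:
Bit 0: prefix='0' -> emit 'm', reset
Bit 1: prefix='0' -> emit 'm', reset
Bit 2: prefix='1' (no match yet)
Bit 3: prefix='11' -> emit 'd', reset
Bit 4: prefix='1' (no match yet)
Bit 5: prefix='10' -> emit 'k', reset
Bit 6: prefix='0' -> emit 'm', reset
Bit 7: prefix='0' -> emit 'm', reset
Bit 8: prefix='1' (no match yet)
Bit 9: prefix='11' -> emit 'd', reset
Bit 10: prefix='1' (no match yet)
Bit 11: prefix='10' -> emit 'k', reset
Bit 12: prefix='1' (no match yet)
Bit 13: prefix='10' -> emit 'k', reset
Bit 14: prefix='0' -> emit 'm', reset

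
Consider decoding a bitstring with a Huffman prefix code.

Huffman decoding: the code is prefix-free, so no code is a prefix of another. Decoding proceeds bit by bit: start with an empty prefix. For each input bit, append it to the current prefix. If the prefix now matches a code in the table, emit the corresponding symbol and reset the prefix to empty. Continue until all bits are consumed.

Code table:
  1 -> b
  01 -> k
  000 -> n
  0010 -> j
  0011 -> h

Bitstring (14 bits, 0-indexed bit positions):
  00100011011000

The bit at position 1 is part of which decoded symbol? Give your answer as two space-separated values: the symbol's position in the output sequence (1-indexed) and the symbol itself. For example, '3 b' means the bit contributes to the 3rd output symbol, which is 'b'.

Bit 0: prefix='0' (no match yet)
Bit 1: prefix='00' (no match yet)
Bit 2: prefix='001' (no match yet)
Bit 3: prefix='0010' -> emit 'j', reset
Bit 4: prefix='0' (no match yet)
Bit 5: prefix='00' (no match yet)

Answer: 1 j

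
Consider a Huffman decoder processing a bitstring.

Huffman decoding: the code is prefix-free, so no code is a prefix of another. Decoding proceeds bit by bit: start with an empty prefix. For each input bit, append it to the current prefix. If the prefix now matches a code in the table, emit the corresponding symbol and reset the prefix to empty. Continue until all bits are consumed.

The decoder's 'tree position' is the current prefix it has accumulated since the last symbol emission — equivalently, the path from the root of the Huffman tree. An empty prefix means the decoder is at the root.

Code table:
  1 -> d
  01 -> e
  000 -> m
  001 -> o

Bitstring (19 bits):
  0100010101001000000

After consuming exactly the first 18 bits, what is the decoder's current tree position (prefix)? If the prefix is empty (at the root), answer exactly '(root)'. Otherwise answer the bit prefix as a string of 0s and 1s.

Answer: 00

Derivation:
Bit 0: prefix='0' (no match yet)
Bit 1: prefix='01' -> emit 'e', reset
Bit 2: prefix='0' (no match yet)
Bit 3: prefix='00' (no match yet)
Bit 4: prefix='000' -> emit 'm', reset
Bit 5: prefix='1' -> emit 'd', reset
Bit 6: prefix='0' (no match yet)
Bit 7: prefix='01' -> emit 'e', reset
Bit 8: prefix='0' (no match yet)
Bit 9: prefix='01' -> emit 'e', reset
Bit 10: prefix='0' (no match yet)
Bit 11: prefix='00' (no match yet)
Bit 12: prefix='001' -> emit 'o', reset
Bit 13: prefix='0' (no match yet)
Bit 14: prefix='00' (no match yet)
Bit 15: prefix='000' -> emit 'm', reset
Bit 16: prefix='0' (no match yet)
Bit 17: prefix='00' (no match yet)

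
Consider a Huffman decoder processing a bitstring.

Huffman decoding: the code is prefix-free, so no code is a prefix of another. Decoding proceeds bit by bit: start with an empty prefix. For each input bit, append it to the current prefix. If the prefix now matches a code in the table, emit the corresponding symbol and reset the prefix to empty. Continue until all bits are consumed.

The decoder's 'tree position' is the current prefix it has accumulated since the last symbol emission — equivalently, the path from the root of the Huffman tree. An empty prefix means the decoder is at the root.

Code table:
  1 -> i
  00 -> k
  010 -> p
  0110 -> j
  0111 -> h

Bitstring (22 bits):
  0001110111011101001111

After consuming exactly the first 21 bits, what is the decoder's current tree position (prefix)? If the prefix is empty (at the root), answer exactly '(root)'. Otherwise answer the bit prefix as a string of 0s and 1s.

Answer: (root)

Derivation:
Bit 0: prefix='0' (no match yet)
Bit 1: prefix='00' -> emit 'k', reset
Bit 2: prefix='0' (no match yet)
Bit 3: prefix='01' (no match yet)
Bit 4: prefix='011' (no match yet)
Bit 5: prefix='0111' -> emit 'h', reset
Bit 6: prefix='0' (no match yet)
Bit 7: prefix='01' (no match yet)
Bit 8: prefix='011' (no match yet)
Bit 9: prefix='0111' -> emit 'h', reset
Bit 10: prefix='0' (no match yet)
Bit 11: prefix='01' (no match yet)
Bit 12: prefix='011' (no match yet)
Bit 13: prefix='0111' -> emit 'h', reset
Bit 14: prefix='0' (no match yet)
Bit 15: prefix='01' (no match yet)
Bit 16: prefix='010' -> emit 'p', reset
Bit 17: prefix='0' (no match yet)
Bit 18: prefix='01' (no match yet)
Bit 19: prefix='011' (no match yet)
Bit 20: prefix='0111' -> emit 'h', reset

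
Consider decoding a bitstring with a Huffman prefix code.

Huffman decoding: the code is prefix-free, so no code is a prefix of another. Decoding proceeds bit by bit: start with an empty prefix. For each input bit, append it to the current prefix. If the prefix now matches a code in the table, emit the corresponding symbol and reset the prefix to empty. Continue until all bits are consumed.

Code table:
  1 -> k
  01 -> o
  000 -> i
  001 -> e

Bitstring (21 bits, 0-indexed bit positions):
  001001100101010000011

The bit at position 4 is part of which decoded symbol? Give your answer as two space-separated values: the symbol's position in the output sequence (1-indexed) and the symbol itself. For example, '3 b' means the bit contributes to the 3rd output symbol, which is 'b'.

Bit 0: prefix='0' (no match yet)
Bit 1: prefix='00' (no match yet)
Bit 2: prefix='001' -> emit 'e', reset
Bit 3: prefix='0' (no match yet)
Bit 4: prefix='00' (no match yet)
Bit 5: prefix='001' -> emit 'e', reset
Bit 6: prefix='1' -> emit 'k', reset
Bit 7: prefix='0' (no match yet)
Bit 8: prefix='00' (no match yet)

Answer: 2 e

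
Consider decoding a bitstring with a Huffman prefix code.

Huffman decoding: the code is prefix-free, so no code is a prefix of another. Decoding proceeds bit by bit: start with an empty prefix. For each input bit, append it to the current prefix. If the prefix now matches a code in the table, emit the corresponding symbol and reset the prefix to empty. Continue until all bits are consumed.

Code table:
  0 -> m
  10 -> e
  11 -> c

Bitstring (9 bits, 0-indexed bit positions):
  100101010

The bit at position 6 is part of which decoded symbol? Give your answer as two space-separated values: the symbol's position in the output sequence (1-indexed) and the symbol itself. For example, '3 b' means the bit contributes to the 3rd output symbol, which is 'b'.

Bit 0: prefix='1' (no match yet)
Bit 1: prefix='10' -> emit 'e', reset
Bit 2: prefix='0' -> emit 'm', reset
Bit 3: prefix='1' (no match yet)
Bit 4: prefix='10' -> emit 'e', reset
Bit 5: prefix='1' (no match yet)
Bit 6: prefix='10' -> emit 'e', reset
Bit 7: prefix='1' (no match yet)
Bit 8: prefix='10' -> emit 'e', reset

Answer: 4 e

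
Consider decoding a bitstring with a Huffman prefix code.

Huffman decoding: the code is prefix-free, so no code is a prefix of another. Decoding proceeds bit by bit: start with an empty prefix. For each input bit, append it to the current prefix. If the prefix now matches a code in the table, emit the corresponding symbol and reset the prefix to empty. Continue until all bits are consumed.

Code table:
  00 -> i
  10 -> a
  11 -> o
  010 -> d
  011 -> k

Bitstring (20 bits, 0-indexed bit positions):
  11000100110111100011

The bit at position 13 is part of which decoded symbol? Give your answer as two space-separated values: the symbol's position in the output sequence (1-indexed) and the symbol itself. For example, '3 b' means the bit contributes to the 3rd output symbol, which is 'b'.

Bit 0: prefix='1' (no match yet)
Bit 1: prefix='11' -> emit 'o', reset
Bit 2: prefix='0' (no match yet)
Bit 3: prefix='00' -> emit 'i', reset
Bit 4: prefix='0' (no match yet)
Bit 5: prefix='01' (no match yet)
Bit 6: prefix='010' -> emit 'd', reset
Bit 7: prefix='0' (no match yet)
Bit 8: prefix='01' (no match yet)
Bit 9: prefix='011' -> emit 'k', reset
Bit 10: prefix='0' (no match yet)
Bit 11: prefix='01' (no match yet)
Bit 12: prefix='011' -> emit 'k', reset
Bit 13: prefix='1' (no match yet)
Bit 14: prefix='11' -> emit 'o', reset
Bit 15: prefix='0' (no match yet)
Bit 16: prefix='00' -> emit 'i', reset
Bit 17: prefix='0' (no match yet)

Answer: 6 o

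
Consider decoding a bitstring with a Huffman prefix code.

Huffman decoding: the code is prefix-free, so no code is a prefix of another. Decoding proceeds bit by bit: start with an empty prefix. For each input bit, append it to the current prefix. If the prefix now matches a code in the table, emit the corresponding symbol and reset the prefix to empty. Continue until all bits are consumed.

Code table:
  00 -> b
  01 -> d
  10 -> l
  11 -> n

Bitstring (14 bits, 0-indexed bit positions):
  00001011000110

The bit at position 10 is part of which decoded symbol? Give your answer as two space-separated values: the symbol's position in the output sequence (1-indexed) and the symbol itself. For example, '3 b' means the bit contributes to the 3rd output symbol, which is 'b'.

Bit 0: prefix='0' (no match yet)
Bit 1: prefix='00' -> emit 'b', reset
Bit 2: prefix='0' (no match yet)
Bit 3: prefix='00' -> emit 'b', reset
Bit 4: prefix='1' (no match yet)
Bit 5: prefix='10' -> emit 'l', reset
Bit 6: prefix='1' (no match yet)
Bit 7: prefix='11' -> emit 'n', reset
Bit 8: prefix='0' (no match yet)
Bit 9: prefix='00' -> emit 'b', reset
Bit 10: prefix='0' (no match yet)
Bit 11: prefix='01' -> emit 'd', reset
Bit 12: prefix='1' (no match yet)
Bit 13: prefix='10' -> emit 'l', reset

Answer: 6 d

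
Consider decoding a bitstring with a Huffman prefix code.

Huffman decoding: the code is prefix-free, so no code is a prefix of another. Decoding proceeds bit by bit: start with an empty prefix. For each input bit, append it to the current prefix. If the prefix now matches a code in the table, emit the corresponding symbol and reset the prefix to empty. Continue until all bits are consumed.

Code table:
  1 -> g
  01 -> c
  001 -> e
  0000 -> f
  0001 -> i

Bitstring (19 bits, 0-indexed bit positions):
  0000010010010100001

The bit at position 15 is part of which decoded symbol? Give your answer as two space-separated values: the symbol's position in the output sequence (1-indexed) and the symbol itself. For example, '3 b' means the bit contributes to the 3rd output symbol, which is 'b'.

Bit 0: prefix='0' (no match yet)
Bit 1: prefix='00' (no match yet)
Bit 2: prefix='000' (no match yet)
Bit 3: prefix='0000' -> emit 'f', reset
Bit 4: prefix='0' (no match yet)
Bit 5: prefix='01' -> emit 'c', reset
Bit 6: prefix='0' (no match yet)
Bit 7: prefix='00' (no match yet)
Bit 8: prefix='001' -> emit 'e', reset
Bit 9: prefix='0' (no match yet)
Bit 10: prefix='00' (no match yet)
Bit 11: prefix='001' -> emit 'e', reset
Bit 12: prefix='0' (no match yet)
Bit 13: prefix='01' -> emit 'c', reset
Bit 14: prefix='0' (no match yet)
Bit 15: prefix='00' (no match yet)
Bit 16: prefix='000' (no match yet)
Bit 17: prefix='0000' -> emit 'f', reset
Bit 18: prefix='1' -> emit 'g', reset

Answer: 6 f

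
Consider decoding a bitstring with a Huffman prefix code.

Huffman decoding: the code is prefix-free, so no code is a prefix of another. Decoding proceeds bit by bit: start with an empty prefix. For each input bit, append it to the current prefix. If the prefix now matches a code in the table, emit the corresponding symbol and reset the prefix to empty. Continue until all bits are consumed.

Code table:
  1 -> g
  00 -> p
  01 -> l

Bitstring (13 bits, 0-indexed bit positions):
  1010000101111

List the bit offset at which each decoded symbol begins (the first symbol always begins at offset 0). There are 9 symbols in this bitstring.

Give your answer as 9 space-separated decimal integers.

Bit 0: prefix='1' -> emit 'g', reset
Bit 1: prefix='0' (no match yet)
Bit 2: prefix='01' -> emit 'l', reset
Bit 3: prefix='0' (no match yet)
Bit 4: prefix='00' -> emit 'p', reset
Bit 5: prefix='0' (no match yet)
Bit 6: prefix='00' -> emit 'p', reset
Bit 7: prefix='1' -> emit 'g', reset
Bit 8: prefix='0' (no match yet)
Bit 9: prefix='01' -> emit 'l', reset
Bit 10: prefix='1' -> emit 'g', reset
Bit 11: prefix='1' -> emit 'g', reset
Bit 12: prefix='1' -> emit 'g', reset

Answer: 0 1 3 5 7 8 10 11 12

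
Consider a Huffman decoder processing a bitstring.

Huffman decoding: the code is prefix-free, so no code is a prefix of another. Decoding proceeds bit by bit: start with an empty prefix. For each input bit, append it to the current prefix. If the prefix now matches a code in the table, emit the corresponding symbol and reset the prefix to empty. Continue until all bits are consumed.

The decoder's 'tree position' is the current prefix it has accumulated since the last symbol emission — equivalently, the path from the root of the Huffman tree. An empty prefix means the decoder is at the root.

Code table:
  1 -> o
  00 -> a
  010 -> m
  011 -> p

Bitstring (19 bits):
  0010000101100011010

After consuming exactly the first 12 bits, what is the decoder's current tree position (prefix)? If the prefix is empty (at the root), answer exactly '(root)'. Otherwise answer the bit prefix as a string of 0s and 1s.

Answer: 0

Derivation:
Bit 0: prefix='0' (no match yet)
Bit 1: prefix='00' -> emit 'a', reset
Bit 2: prefix='1' -> emit 'o', reset
Bit 3: prefix='0' (no match yet)
Bit 4: prefix='00' -> emit 'a', reset
Bit 5: prefix='0' (no match yet)
Bit 6: prefix='00' -> emit 'a', reset
Bit 7: prefix='1' -> emit 'o', reset
Bit 8: prefix='0' (no match yet)
Bit 9: prefix='01' (no match yet)
Bit 10: prefix='011' -> emit 'p', reset
Bit 11: prefix='0' (no match yet)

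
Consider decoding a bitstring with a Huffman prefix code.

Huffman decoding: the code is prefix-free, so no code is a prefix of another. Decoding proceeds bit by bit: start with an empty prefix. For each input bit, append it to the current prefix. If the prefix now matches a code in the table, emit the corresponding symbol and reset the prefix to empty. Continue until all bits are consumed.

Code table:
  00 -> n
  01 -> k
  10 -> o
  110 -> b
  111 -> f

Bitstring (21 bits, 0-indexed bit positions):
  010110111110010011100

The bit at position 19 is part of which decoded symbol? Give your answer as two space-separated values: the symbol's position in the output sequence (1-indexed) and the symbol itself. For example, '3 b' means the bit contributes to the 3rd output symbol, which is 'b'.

Bit 0: prefix='0' (no match yet)
Bit 1: prefix='01' -> emit 'k', reset
Bit 2: prefix='0' (no match yet)
Bit 3: prefix='01' -> emit 'k', reset
Bit 4: prefix='1' (no match yet)
Bit 5: prefix='10' -> emit 'o', reset
Bit 6: prefix='1' (no match yet)
Bit 7: prefix='11' (no match yet)
Bit 8: prefix='111' -> emit 'f', reset
Bit 9: prefix='1' (no match yet)
Bit 10: prefix='11' (no match yet)
Bit 11: prefix='110' -> emit 'b', reset
Bit 12: prefix='0' (no match yet)
Bit 13: prefix='01' -> emit 'k', reset
Bit 14: prefix='0' (no match yet)
Bit 15: prefix='00' -> emit 'n', reset
Bit 16: prefix='1' (no match yet)
Bit 17: prefix='11' (no match yet)
Bit 18: prefix='111' -> emit 'f', reset
Bit 19: prefix='0' (no match yet)
Bit 20: prefix='00' -> emit 'n', reset

Answer: 9 n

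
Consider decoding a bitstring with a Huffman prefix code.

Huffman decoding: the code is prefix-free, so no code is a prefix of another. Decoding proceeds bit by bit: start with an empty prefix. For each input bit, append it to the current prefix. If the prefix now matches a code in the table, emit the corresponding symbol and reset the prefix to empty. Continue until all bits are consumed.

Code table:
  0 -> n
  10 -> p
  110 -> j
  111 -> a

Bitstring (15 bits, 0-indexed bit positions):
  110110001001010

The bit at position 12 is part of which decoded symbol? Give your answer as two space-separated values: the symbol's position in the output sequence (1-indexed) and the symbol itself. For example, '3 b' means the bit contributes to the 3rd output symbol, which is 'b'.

Bit 0: prefix='1' (no match yet)
Bit 1: prefix='11' (no match yet)
Bit 2: prefix='110' -> emit 'j', reset
Bit 3: prefix='1' (no match yet)
Bit 4: prefix='11' (no match yet)
Bit 5: prefix='110' -> emit 'j', reset
Bit 6: prefix='0' -> emit 'n', reset
Bit 7: prefix='0' -> emit 'n', reset
Bit 8: prefix='1' (no match yet)
Bit 9: prefix='10' -> emit 'p', reset
Bit 10: prefix='0' -> emit 'n', reset
Bit 11: prefix='1' (no match yet)
Bit 12: prefix='10' -> emit 'p', reset
Bit 13: prefix='1' (no match yet)
Bit 14: prefix='10' -> emit 'p', reset

Answer: 7 p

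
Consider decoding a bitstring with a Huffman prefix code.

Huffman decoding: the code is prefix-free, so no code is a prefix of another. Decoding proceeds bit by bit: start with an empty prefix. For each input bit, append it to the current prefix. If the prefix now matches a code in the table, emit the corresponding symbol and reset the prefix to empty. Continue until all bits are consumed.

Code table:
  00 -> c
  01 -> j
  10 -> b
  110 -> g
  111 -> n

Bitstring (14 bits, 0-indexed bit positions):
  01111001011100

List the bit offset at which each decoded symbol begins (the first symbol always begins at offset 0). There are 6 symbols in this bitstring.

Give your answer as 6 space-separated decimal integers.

Bit 0: prefix='0' (no match yet)
Bit 1: prefix='01' -> emit 'j', reset
Bit 2: prefix='1' (no match yet)
Bit 3: prefix='11' (no match yet)
Bit 4: prefix='111' -> emit 'n', reset
Bit 5: prefix='0' (no match yet)
Bit 6: prefix='00' -> emit 'c', reset
Bit 7: prefix='1' (no match yet)
Bit 8: prefix='10' -> emit 'b', reset
Bit 9: prefix='1' (no match yet)
Bit 10: prefix='11' (no match yet)
Bit 11: prefix='111' -> emit 'n', reset
Bit 12: prefix='0' (no match yet)
Bit 13: prefix='00' -> emit 'c', reset

Answer: 0 2 5 7 9 12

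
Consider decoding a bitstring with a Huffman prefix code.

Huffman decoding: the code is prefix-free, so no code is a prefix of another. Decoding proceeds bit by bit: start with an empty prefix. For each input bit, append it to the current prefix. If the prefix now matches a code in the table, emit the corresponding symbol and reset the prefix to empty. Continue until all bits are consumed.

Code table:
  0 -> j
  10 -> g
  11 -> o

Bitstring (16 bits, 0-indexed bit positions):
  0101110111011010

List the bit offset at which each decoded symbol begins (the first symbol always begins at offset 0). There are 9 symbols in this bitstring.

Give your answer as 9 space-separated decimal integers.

Bit 0: prefix='0' -> emit 'j', reset
Bit 1: prefix='1' (no match yet)
Bit 2: prefix='10' -> emit 'g', reset
Bit 3: prefix='1' (no match yet)
Bit 4: prefix='11' -> emit 'o', reset
Bit 5: prefix='1' (no match yet)
Bit 6: prefix='10' -> emit 'g', reset
Bit 7: prefix='1' (no match yet)
Bit 8: prefix='11' -> emit 'o', reset
Bit 9: prefix='1' (no match yet)
Bit 10: prefix='10' -> emit 'g', reset
Bit 11: prefix='1' (no match yet)
Bit 12: prefix='11' -> emit 'o', reset
Bit 13: prefix='0' -> emit 'j', reset
Bit 14: prefix='1' (no match yet)
Bit 15: prefix='10' -> emit 'g', reset

Answer: 0 1 3 5 7 9 11 13 14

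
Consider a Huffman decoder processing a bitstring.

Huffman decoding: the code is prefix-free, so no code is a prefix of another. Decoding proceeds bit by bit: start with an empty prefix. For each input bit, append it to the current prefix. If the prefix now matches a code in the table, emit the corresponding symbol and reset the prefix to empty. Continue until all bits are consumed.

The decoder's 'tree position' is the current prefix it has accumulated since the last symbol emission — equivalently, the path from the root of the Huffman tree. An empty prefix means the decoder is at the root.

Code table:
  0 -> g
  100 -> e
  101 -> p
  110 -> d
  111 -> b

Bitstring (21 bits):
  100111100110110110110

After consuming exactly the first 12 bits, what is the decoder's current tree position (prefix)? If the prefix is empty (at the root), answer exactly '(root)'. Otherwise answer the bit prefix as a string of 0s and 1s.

Answer: (root)

Derivation:
Bit 0: prefix='1' (no match yet)
Bit 1: prefix='10' (no match yet)
Bit 2: prefix='100' -> emit 'e', reset
Bit 3: prefix='1' (no match yet)
Bit 4: prefix='11' (no match yet)
Bit 5: prefix='111' -> emit 'b', reset
Bit 6: prefix='1' (no match yet)
Bit 7: prefix='10' (no match yet)
Bit 8: prefix='100' -> emit 'e', reset
Bit 9: prefix='1' (no match yet)
Bit 10: prefix='11' (no match yet)
Bit 11: prefix='110' -> emit 'd', reset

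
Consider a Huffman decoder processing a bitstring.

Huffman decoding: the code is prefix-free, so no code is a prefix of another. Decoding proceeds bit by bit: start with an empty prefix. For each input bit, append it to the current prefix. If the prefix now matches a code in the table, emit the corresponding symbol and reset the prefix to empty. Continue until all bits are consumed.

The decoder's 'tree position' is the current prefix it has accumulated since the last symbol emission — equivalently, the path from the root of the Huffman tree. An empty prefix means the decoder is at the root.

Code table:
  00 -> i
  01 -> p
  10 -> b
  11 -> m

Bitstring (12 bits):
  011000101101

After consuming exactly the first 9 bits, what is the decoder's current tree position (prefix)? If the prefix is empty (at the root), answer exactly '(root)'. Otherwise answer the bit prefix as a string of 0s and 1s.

Answer: 1

Derivation:
Bit 0: prefix='0' (no match yet)
Bit 1: prefix='01' -> emit 'p', reset
Bit 2: prefix='1' (no match yet)
Bit 3: prefix='10' -> emit 'b', reset
Bit 4: prefix='0' (no match yet)
Bit 5: prefix='00' -> emit 'i', reset
Bit 6: prefix='1' (no match yet)
Bit 7: prefix='10' -> emit 'b', reset
Bit 8: prefix='1' (no match yet)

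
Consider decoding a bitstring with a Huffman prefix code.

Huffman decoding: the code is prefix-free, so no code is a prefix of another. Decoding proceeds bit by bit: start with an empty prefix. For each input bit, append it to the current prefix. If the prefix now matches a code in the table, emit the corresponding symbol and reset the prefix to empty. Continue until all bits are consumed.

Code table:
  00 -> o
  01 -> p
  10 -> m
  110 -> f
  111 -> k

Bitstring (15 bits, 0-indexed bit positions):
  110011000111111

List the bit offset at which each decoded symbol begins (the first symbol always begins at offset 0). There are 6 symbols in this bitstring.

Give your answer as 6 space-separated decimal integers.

Answer: 0 3 5 7 9 12

Derivation:
Bit 0: prefix='1' (no match yet)
Bit 1: prefix='11' (no match yet)
Bit 2: prefix='110' -> emit 'f', reset
Bit 3: prefix='0' (no match yet)
Bit 4: prefix='01' -> emit 'p', reset
Bit 5: prefix='1' (no match yet)
Bit 6: prefix='10' -> emit 'm', reset
Bit 7: prefix='0' (no match yet)
Bit 8: prefix='00' -> emit 'o', reset
Bit 9: prefix='1' (no match yet)
Bit 10: prefix='11' (no match yet)
Bit 11: prefix='111' -> emit 'k', reset
Bit 12: prefix='1' (no match yet)
Bit 13: prefix='11' (no match yet)
Bit 14: prefix='111' -> emit 'k', reset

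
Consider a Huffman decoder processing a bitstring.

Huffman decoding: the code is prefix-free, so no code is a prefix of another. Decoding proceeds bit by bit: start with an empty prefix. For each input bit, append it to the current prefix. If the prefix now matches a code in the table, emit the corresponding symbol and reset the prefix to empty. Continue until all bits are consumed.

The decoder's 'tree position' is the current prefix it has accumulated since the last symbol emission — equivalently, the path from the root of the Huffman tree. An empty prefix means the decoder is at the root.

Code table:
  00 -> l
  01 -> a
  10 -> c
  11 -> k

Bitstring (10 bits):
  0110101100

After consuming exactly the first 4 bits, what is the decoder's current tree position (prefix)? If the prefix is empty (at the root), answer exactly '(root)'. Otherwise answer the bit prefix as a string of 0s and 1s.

Answer: (root)

Derivation:
Bit 0: prefix='0' (no match yet)
Bit 1: prefix='01' -> emit 'a', reset
Bit 2: prefix='1' (no match yet)
Bit 3: prefix='10' -> emit 'c', reset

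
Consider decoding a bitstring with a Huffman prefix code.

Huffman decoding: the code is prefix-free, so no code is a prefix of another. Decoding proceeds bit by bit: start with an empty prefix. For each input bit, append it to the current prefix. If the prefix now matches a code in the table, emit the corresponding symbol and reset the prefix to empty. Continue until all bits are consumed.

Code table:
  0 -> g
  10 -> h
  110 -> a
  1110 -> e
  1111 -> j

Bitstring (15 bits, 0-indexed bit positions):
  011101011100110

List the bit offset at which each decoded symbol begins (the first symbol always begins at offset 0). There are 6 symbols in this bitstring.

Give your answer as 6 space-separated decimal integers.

Bit 0: prefix='0' -> emit 'g', reset
Bit 1: prefix='1' (no match yet)
Bit 2: prefix='11' (no match yet)
Bit 3: prefix='111' (no match yet)
Bit 4: prefix='1110' -> emit 'e', reset
Bit 5: prefix='1' (no match yet)
Bit 6: prefix='10' -> emit 'h', reset
Bit 7: prefix='1' (no match yet)
Bit 8: prefix='11' (no match yet)
Bit 9: prefix='111' (no match yet)
Bit 10: prefix='1110' -> emit 'e', reset
Bit 11: prefix='0' -> emit 'g', reset
Bit 12: prefix='1' (no match yet)
Bit 13: prefix='11' (no match yet)
Bit 14: prefix='110' -> emit 'a', reset

Answer: 0 1 5 7 11 12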